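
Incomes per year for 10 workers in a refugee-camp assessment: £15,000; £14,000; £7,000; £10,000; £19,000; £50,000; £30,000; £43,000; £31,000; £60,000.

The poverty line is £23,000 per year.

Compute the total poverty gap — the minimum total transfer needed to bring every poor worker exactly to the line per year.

£50,000

Incomes under z: £7,000, £10,000, £14,000, £15,000, £19,000 (q = 5 of N = 10).
Individual gaps: 23000−7000 = 16000; 23000−10000 = 13000; 23000−14000 = 9000; 23000−15000 = 8000; 23000−19000 = 4000.
Aggregate gap = £50,000.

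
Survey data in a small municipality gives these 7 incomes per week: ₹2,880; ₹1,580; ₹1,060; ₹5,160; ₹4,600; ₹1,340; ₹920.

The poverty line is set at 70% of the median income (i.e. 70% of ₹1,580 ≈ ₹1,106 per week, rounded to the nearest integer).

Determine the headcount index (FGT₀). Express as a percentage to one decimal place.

28.6%

2 of the 7 individuals have income below ₹1,106.
H = 2/7 = 28.6%.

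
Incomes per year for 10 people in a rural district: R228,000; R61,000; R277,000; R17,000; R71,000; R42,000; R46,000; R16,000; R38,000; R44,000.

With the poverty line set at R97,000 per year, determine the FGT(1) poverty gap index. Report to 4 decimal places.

0.4546

Below z: R16,000, R17,000, R38,000, R42,000, R44,000, R46,000, R61,000, R71,000 (q = 8 of N = 10).
Shortfall ratios: (97000−16000)/97000 = 0.8351; (97000−17000)/97000 = 0.8247; (97000−38000)/97000 = 0.6082; (97000−42000)/97000 = 0.5670; (97000−44000)/97000 = 0.5464; (97000−46000)/97000 = 0.5258; (97000−61000)/97000 = 0.3711; (97000−71000)/97000 = 0.2680.
Σ = 4.546392. Dividing by the full population N = 10 gives P₁ = 0.4546.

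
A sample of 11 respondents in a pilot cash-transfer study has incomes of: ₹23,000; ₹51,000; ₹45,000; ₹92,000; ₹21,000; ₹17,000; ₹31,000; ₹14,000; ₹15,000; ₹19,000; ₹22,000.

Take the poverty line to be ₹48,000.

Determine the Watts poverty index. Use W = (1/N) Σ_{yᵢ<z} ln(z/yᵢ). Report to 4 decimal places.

0.6549

Below the line: ₹14,000, ₹15,000, ₹17,000, ₹19,000, ₹21,000, ₹22,000, ₹23,000, ₹31,000, ₹45,000 (q = 9 of N = 11).
Log shortfalls: ln(48000/14000) = 1.2321; ln(48000/15000) = 1.1632; ln(48000/17000) = 1.0380; ln(48000/19000) = 0.9268; ln(48000/21000) = 0.8267; ln(48000/22000) = 0.7802; ln(48000/23000) = 0.7357; ln(48000/31000) = 0.4372; ln(48000/45000) = 0.0645.
W = 7.204340 / 11 = 0.6549.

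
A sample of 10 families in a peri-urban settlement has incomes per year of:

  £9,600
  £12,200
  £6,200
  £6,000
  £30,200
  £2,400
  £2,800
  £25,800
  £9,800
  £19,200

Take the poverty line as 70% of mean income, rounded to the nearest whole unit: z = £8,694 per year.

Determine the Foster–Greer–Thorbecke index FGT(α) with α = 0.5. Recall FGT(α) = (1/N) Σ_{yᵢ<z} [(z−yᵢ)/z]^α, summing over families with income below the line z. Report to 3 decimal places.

0.277

Incomes under z: £2,400, £2,800, £6,000, £6,200 (q = 4 of N = 10).
Gap ratios (z−y)/z: (8694−2400)/8694 = 0.7239; (8694−2800)/8694 = 0.6779; (8694−6000)/8694 = 0.3099; (8694−6200)/8694 = 0.2869.
Raised to α = 0.5: 0.85085; 0.82337; 0.55666; 0.53560.
Sum = 2.766477; FGT(0.5) = 2.766477 / 10 = 0.277.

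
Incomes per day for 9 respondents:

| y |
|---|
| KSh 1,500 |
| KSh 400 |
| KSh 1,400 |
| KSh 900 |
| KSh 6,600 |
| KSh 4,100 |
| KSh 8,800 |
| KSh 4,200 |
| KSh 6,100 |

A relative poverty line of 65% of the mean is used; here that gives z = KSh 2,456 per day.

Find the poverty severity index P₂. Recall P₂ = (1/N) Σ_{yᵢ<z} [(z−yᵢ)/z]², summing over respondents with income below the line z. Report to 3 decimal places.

0.160

Incomes under z: KSh 400, KSh 900, KSh 1,400, KSh 1,500 (q = 4 of N = 9).
Normalized shortfalls: (2456−400)/2456 = 0.8371; (2456−900)/2456 = 0.6336; (2456−1400)/2456 = 0.4300; (2456−1500)/2456 = 0.3893.
Squared: 0.7008; 0.4014; 0.1849; 0.1515.
Sum = 1.438567; P₂ = 1.438567 / 9 = 0.160.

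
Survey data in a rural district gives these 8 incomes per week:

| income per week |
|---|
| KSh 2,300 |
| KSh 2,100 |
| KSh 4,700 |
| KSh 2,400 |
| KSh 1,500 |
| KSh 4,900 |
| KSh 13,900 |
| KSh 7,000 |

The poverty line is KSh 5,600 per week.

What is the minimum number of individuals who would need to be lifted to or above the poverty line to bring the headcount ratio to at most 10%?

Currently q = 6 of N = 8 are below the line (H = 0.750).
A headcount ratio of at most 10% allows at most ⌊0.10 × 8⌋ = 0 poor individuals.
So at least 6 − 0 = 6 must be lifted.

6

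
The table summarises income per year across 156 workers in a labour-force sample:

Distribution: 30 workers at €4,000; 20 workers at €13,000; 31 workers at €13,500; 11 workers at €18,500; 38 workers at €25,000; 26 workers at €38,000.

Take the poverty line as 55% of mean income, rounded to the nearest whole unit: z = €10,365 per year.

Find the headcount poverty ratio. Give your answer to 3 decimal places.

30 of the 156 workers have income below €10,365.
H = 30/156 = 0.192.

0.192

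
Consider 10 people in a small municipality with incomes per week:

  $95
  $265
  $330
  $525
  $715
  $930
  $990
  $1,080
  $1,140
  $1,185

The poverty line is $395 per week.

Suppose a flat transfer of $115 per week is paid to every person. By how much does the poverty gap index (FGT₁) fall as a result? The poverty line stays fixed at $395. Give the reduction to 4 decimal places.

Before: below the line — $95, $265, $330; poverty gap index (FGT₁) = 0.125316.
After the $115 transfer: below the line — $210, $380; poverty gap index (FGT₁) = 0.050633.
Reduction = 0.125316 − 0.050633 = 0.0747.

0.0747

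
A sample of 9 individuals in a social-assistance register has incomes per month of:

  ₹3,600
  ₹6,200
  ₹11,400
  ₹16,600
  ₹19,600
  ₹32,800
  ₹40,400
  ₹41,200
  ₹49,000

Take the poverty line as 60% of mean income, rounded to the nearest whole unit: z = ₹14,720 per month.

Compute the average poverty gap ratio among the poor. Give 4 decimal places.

0.5199

Incomes under z: ₹3,600, ₹6,200, ₹11,400 (q = 3 of N = 9).
Shortfall ratios (z−y)/z: 0.7554, 0.5788, 0.2255; sum = 1.559783.
I averages over the q = 3 poor units only: 1.559783 / 3 = 0.5199.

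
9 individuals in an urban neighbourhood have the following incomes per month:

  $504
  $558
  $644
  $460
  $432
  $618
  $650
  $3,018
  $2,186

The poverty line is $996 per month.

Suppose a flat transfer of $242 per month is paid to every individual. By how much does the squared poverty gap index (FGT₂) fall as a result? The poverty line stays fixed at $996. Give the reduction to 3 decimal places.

0.122

Before: below the line — $432, $460, $504, $558, $618, $644, $650; squared poverty gap index (FGT₂) = 0.15970.
After the $242 transfer: below the line — $674, $702, $746, $800, $860, $886, $892; squared poverty gap index (FGT₂) = 0.03724.
Reduction = 0.15970 − 0.03724 = 0.122.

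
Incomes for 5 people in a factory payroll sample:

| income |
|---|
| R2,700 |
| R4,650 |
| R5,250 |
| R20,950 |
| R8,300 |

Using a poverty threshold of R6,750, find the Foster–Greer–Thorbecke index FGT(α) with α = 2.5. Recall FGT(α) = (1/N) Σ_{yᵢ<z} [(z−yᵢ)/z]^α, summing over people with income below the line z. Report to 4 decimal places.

0.0712

Incomes under z: R2,700, R4,650, R5,250 (q = 3 of N = 5).
Gap ratios (z−y)/z: (6750−2700)/6750 = 0.6000; (6750−4650)/6750 = 0.3111; (6750−5250)/6750 = 0.2222.
Raised to α = 2.5: 0.27885; 0.05399; 0.02328.
Sum = 0.356121; FGT(2.5) = 0.356121 / 5 = 0.0712.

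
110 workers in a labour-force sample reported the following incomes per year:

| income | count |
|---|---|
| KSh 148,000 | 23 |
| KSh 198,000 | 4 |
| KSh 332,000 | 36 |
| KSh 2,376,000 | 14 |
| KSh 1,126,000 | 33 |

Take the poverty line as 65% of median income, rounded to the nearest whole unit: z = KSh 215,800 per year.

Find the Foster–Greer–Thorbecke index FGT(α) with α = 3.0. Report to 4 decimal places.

Poor units: 23×KSh 148,000, 4×KSh 198,000 (q = 27 of N = 110).
Relative gaps: (215800−148000)/215800 = 0.3142 (×23); (215800−198000)/215800 = 0.0825 (×4).
Raised to α = 3.0: 0.03101 (×23); 0.00056 (×4).
Sum = 0.715529; FGT(3.0) = 0.715529 / 110 = 0.0065.

0.0065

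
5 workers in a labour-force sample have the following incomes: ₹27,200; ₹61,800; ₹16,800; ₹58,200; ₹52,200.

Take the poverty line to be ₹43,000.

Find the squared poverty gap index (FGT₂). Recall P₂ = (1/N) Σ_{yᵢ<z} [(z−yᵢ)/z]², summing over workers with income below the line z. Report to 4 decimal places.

0.1013

Below z: ₹16,800, ₹27,200 (q = 2 of N = 5).
Normalized shortfalls: (43000−16800)/43000 = 0.6093; (43000−27200)/43000 = 0.3674.
Squared: 0.3712; 0.1350.
Sum = 0.506263; P₂ = 0.506263 / 5 = 0.1013.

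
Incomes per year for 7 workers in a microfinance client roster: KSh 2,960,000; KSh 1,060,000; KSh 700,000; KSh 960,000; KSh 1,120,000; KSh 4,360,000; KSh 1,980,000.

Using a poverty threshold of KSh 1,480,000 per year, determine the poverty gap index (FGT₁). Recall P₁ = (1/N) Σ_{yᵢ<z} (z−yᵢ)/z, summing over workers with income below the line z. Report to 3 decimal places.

Poor units: KSh 700,000, KSh 960,000, KSh 1,060,000, KSh 1,120,000 (q = 4 of N = 7).
Relative gaps: (1480000−700000)/1480000 = 0.5270; (1480000−960000)/1480000 = 0.3514; (1480000−1060000)/1480000 = 0.2838; (1480000−1120000)/1480000 = 0.2432.
Sum of shortfalls = 1.405405; P₁ averages over all N: 1.405405 / 7 = 0.201.

0.201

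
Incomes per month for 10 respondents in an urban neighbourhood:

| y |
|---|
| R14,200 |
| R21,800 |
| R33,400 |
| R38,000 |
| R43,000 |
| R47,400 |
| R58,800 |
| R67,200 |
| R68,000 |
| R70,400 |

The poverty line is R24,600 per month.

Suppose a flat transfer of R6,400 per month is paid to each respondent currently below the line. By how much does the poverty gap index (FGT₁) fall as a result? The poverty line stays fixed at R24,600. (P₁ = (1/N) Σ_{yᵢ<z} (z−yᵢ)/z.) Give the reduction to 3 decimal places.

0.037

Before: below the line — R14,200, R21,800; poverty gap index (FGT₁) = 0.05366.
After the R6,400 transfer: below the line — R20,600; poverty gap index (FGT₁) = 0.01626.
Reduction = 0.05366 − 0.01626 = 0.037.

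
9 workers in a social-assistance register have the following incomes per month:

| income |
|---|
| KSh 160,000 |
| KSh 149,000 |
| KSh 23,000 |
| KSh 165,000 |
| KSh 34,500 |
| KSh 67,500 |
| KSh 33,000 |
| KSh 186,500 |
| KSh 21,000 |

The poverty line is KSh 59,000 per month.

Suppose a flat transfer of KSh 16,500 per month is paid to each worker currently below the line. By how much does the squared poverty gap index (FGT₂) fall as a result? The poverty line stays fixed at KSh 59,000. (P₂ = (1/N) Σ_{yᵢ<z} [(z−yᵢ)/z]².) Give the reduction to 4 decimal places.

Before: below the line — KSh 21,000, KSh 23,000, KSh 33,000, KSh 34,500; squared poverty gap index (FGT₂) = 0.128196.
After the KSh 16,500 transfer: below the line — KSh 37,500, KSh 39,500, KSh 49,500, KSh 51,000; squared poverty gap index (FGT₂) = 0.031816.
Reduction = 0.128196 − 0.031816 = 0.0964.

0.0964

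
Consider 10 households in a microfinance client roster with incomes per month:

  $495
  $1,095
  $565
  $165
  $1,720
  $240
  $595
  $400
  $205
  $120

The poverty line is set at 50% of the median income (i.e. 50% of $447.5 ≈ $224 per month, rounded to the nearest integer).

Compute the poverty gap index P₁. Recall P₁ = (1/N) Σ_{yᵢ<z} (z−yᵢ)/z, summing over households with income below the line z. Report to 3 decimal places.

Poor units: $120, $165, $205 (q = 3 of N = 10).
Relative gaps: (224−120)/224 = 0.4643; (224−165)/224 = 0.2634; (224−205)/224 = 0.0848.
Σ = 0.812500. Dividing by the full population N = 10 gives P₁ = 0.081.

0.081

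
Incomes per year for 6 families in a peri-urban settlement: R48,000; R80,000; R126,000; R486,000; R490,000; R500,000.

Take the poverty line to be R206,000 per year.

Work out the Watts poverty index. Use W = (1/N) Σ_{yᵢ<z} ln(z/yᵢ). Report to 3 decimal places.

0.482

Incomes under z: R48,000, R80,000, R126,000 (q = 3 of N = 6).
Log gaps: ln(206000/48000) = 1.4567; ln(206000/80000) = 0.9458; ln(206000/126000) = 0.4916.
W = 2.894119 / 6 = 0.482.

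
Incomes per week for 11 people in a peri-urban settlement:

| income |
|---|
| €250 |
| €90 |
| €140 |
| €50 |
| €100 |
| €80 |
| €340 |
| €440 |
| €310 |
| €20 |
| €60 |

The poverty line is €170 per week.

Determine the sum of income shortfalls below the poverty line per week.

Poor units: €20, €50, €60, €80, €90, €100, €140 (q = 7 of N = 11).
Individual gaps: 170−20 = 150; 170−50 = 120; 170−60 = 110; 170−80 = 90; 170−90 = 80; 170−100 = 70; 170−140 = 30.
Aggregate gap = €650.

€650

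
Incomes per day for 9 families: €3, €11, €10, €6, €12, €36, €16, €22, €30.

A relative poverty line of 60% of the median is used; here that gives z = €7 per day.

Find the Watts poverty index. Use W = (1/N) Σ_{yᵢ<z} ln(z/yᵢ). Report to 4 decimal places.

0.1113

Below the line: €3, €6 (q = 2 of N = 9).
ln(z/y) terms: ln(7/3) = 0.8473; ln(7/6) = 0.1542.
W = 1.001449 / 9 = 0.1113.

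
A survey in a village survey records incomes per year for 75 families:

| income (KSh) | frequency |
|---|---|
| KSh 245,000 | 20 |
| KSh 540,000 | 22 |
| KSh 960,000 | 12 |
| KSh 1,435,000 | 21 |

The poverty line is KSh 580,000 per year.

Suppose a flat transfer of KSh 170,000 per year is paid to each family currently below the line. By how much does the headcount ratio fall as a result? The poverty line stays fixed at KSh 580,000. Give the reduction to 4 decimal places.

0.2933

Before: below the line — 20×KSh 245,000, 22×KSh 540,000; headcount ratio = 0.560000.
After the KSh 170,000 transfer: below the line — 20×KSh 415,000; headcount ratio = 0.266667.
Reduction = 0.560000 − 0.266667 = 0.2933.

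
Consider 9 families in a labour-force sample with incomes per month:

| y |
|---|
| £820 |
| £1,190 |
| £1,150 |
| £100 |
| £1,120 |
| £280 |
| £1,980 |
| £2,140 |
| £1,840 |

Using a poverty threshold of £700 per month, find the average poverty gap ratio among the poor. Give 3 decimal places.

Incomes under z: £100, £280 (q = 2 of N = 9).
Shortfall ratios (z−y)/z: 0.8571, 0.6000; sum = 1.457143.
The income-gap ratio divides by q (the poor only): 1.457143 / 2 = 0.729.

0.729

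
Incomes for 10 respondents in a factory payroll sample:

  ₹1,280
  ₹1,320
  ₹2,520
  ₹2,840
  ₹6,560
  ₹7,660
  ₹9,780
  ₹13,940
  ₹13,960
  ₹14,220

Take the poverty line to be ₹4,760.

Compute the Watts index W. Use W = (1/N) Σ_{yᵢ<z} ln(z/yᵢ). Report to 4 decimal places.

0.3748

Incomes under z: ₹1,280, ₹1,320, ₹2,520, ₹2,840 (q = 4 of N = 10).
ln(z/y) terms: ln(4760/1280) = 1.3134; ln(4760/1320) = 1.2826; ln(4760/2520) = 0.6360; ln(4760/2840) = 0.5164.
W = 3.748436 / 10 = 0.3748.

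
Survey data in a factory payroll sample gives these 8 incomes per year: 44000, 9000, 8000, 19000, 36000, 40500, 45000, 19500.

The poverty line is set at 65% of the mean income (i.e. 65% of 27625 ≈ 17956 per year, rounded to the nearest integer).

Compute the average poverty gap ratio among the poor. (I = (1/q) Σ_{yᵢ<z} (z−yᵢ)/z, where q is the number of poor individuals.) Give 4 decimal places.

Below z: 8000, 9000 (q = 2 of N = 8).
Shortfall ratios (z−y)/z: 0.5545, 0.4988; sum = 1.053241.
I averages over the q = 2 poor units only: 1.053241 / 2 = 0.5266.

0.5266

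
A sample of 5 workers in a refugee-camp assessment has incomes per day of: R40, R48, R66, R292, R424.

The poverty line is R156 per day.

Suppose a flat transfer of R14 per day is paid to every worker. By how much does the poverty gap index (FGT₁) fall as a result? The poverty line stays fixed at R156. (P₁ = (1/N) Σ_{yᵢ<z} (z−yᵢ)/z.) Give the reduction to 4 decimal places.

Before: below the line — R40, R48, R66; poverty gap index (FGT₁) = 0.402564.
After the R14 transfer: below the line — R54, R62, R80; poverty gap index (FGT₁) = 0.348718.
Reduction = 0.402564 − 0.348718 = 0.0538.

0.0538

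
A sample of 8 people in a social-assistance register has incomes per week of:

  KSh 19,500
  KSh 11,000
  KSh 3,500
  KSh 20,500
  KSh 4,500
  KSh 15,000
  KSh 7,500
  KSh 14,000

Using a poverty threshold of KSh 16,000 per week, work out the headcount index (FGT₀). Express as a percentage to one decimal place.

75.0%

6 of the 8 people have income below KSh 16,000.
H = 6/8 = 75.0%.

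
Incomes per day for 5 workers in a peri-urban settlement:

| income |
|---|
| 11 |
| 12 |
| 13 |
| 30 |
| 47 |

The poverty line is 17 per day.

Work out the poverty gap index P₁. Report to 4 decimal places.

0.1765

Poor units: 11, 12, 13 (q = 3 of N = 5).
Normalized shortfalls: (17−11)/17 = 0.3529; (17−12)/17 = 0.2941; (17−13)/17 = 0.2353.
Σ = 0.882353. Dividing by the full population N = 5 gives P₁ = 0.1765.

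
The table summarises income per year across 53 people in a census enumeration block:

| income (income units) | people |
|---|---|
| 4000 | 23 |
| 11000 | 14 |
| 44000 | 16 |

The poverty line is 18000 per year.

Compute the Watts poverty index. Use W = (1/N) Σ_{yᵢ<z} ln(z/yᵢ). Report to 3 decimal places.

Below z: 23×4000, 14×11000 (q = 37 of N = 53).
Log gaps: ln(18000/4000) = 1.5041 (×23); ln(18000/11000) = 0.4925 (×14).
W = 41.488451 / 53 = 0.783.

0.783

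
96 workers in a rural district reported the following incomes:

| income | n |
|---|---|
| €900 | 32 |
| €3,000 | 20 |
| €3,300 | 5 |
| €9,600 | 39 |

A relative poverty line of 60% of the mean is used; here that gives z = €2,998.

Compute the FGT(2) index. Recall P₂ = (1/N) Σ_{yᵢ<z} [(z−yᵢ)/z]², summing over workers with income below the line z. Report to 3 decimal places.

Below the line: 32×€900 (q = 32 of N = 96).
Shortfall ratios: (2998−900)/2998 = 0.6998 (×32).
Squared: 0.4897 (×32).
Sum = 15.671035; P₂ = 15.671035 / 96 = 0.163.

0.163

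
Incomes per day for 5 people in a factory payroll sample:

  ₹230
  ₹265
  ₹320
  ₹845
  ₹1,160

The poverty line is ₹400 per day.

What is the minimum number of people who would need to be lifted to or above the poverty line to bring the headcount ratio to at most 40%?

Currently q = 3 of N = 5 are below the line (H = 0.600).
A headcount ratio of at most 40% allows at most ⌊0.40 × 5⌋ = 2 poor people.
So at least 3 − 2 = 1 must be lifted.

1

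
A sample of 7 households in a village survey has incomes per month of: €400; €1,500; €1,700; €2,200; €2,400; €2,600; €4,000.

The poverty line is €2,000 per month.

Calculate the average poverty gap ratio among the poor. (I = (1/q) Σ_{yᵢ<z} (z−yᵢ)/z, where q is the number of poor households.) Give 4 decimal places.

0.4000

Poor units: €400, €1,500, €1,700 (q = 3 of N = 7).
Relative gaps: 0.8000, 0.2500, 0.1500; sum = 1.200000.
The income-gap ratio divides by q (the poor only): 1.200000 / 3 = 0.4000.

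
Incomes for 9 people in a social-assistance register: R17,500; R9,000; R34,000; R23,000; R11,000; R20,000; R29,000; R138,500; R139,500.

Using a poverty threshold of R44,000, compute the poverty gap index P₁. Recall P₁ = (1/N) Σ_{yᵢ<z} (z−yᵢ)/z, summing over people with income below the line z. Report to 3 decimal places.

Below the line: R9,000, R11,000, R17,500, R20,000, R23,000, R29,000, R34,000 (q = 7 of N = 9).
Shortfall ratios: (44000−9000)/44000 = 0.7955; (44000−11000)/44000 = 0.7500; (44000−17500)/44000 = 0.6023; (44000−20000)/44000 = 0.5455; (44000−23000)/44000 = 0.4773; (44000−29000)/44000 = 0.3409; (44000−34000)/44000 = 0.2273.
Σ = 3.738636. Dividing by the full population N = 9 gives P₁ = 0.415.

0.415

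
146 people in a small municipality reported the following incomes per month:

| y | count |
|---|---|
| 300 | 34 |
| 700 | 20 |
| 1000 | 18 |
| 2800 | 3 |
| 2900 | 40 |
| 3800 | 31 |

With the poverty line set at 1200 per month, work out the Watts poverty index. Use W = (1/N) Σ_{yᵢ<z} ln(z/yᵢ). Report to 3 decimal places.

Incomes under z: 34×300, 20×700, 18×1000 (q = 72 of N = 146).
ln(z/y) terms: ln(1200/300) = 1.3863 (×34); ln(1200/700) = 0.5390 (×20); ln(1200/1000) = 0.1823 (×18).
W = 61.195726 / 146 = 0.419.

0.419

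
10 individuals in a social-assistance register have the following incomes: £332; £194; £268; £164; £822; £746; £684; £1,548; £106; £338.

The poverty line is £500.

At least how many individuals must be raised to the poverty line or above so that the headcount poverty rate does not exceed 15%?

5

Currently q = 6 of N = 10 are below the line (H = 0.600).
A headcount ratio of at most 15% allows at most ⌊0.15 × 10⌋ = 1 poor individuals.
So at least 6 − 1 = 5 must be lifted.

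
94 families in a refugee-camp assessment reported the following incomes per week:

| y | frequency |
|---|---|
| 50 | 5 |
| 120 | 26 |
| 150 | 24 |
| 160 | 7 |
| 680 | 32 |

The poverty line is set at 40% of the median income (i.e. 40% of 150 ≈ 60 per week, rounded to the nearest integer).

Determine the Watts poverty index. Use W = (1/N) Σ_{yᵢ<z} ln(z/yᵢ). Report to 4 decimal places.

Incomes under z: 5×50 (q = 5 of N = 94).
ln(z/y) terms: ln(60/50) = 0.1823 (×5).
W = 0.911608 / 94 = 0.0097.

0.0097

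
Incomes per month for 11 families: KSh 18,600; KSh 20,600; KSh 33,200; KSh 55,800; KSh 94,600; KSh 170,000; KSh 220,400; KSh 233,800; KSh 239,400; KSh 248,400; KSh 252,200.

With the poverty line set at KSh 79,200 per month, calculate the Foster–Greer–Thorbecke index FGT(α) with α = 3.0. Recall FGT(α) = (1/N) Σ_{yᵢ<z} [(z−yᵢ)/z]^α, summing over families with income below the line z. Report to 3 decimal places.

Incomes under z: KSh 18,600, KSh 20,600, KSh 33,200, KSh 55,800 (q = 4 of N = 11).
Gap ratios (z−y)/z: (79200−18600)/79200 = 0.7652; (79200−20600)/79200 = 0.7399; (79200−33200)/79200 = 0.5808; (79200−55800)/79200 = 0.2955.
Raised to α = 3.0: 0.44796; 0.40506; 0.19593; 0.02579.
Sum = 1.074741; FGT(3.0) = 1.074741 / 11 = 0.098.

0.098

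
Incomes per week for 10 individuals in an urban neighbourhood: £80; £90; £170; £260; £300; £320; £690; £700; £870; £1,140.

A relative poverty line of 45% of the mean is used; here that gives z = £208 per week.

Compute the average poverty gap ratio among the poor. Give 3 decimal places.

Below z: £80, £90, £170 (q = 3 of N = 10).
Relative gaps: 0.6154, 0.5673, 0.1827; sum = 1.365385.
I averages over the q = 3 poor units only: 1.365385 / 3 = 0.455.

0.455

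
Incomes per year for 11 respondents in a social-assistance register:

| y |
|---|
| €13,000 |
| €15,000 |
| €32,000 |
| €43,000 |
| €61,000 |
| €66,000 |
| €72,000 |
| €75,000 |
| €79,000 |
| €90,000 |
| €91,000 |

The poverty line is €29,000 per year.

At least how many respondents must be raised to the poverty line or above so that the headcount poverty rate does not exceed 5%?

2

Currently q = 2 of N = 11 are below the line (H = 0.182).
A headcount ratio of at most 5% allows at most ⌊0.05 × 11⌋ = 0 poor respondents.
So at least 2 − 0 = 2 must be lifted.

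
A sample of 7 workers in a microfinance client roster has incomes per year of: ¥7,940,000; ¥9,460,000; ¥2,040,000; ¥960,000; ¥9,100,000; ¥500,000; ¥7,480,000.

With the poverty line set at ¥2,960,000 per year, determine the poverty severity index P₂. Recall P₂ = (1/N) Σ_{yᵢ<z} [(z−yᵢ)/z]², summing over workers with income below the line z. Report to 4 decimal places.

Poor units: ¥500,000, ¥960,000, ¥2,040,000 (q = 3 of N = 7).
Normalized shortfalls: (2960000−500000)/2960000 = 0.8311; (2960000−960000)/2960000 = 0.6757; (2960000−2040000)/2960000 = 0.3108.
Squared: 0.6907; 0.4565; 0.0966.
Sum = 1.243837; P₂ = 1.243837 / 7 = 0.1777.

0.1777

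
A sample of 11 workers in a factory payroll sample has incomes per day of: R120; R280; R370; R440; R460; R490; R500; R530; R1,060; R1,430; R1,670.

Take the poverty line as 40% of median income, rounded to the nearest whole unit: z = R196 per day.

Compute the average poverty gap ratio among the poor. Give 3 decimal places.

0.388

Poor units: R120 (q = 1 of N = 11).
Relative gaps: 0.3878; sum = 0.387755.
The income-gap ratio divides by q (the poor only): 0.387755 / 1 = 0.388.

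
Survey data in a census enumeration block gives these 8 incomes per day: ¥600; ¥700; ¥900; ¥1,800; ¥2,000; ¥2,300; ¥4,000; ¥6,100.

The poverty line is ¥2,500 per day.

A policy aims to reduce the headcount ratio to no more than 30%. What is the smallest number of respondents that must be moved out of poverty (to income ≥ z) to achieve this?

4

6 of the 8 respondents are poor, so H = 6/8 = 0.750.
A headcount ratio of at most 30% allows at most ⌊0.30 × 8⌋ = 2 poor respondents.
So at least 6 − 2 = 4 must be lifted.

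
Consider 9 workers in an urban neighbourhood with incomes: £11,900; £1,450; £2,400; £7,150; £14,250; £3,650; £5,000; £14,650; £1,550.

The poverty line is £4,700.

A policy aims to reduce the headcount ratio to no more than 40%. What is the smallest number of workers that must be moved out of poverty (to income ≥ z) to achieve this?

4 of the 9 workers are poor, so H = 4/9 = 0.444.
A headcount ratio of at most 40% allows at most ⌊0.40 × 9⌋ = 3 poor workers.
So at least 4 − 3 = 1 must be lifted.

1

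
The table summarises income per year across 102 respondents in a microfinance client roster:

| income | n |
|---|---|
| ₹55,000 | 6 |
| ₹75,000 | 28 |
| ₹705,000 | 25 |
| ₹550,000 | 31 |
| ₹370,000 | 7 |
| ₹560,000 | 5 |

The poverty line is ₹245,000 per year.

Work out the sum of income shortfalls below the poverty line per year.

Below z: 6×₹55,000, 28×₹75,000 (q = 34 of N = 102).
Individual gaps: 6×(245000−55000) = 1140000; 28×(245000−75000) = 4760000.
Aggregate gap = ₹5,900,000.

₹5,900,000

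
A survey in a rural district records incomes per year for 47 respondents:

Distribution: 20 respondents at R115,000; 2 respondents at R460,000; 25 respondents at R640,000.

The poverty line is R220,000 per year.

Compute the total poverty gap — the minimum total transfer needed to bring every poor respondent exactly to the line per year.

Below the line: 20×R115,000 (q = 20 of N = 47).
Individual gaps: 20×(220000−115000) = 2100000.
Aggregate gap = R2,100,000.

R2,100,000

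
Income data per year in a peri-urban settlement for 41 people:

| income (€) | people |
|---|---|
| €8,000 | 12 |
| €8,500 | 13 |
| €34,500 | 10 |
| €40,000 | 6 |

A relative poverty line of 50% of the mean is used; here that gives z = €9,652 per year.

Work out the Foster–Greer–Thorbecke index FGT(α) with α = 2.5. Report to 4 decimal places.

Incomes under z: 12×€8,000, 13×€8,500 (q = 25 of N = 41).
Gap ratios (z−y)/z: (9652−8000)/9652 = 0.1712 (×12); (9652−8500)/9652 = 0.1194 (×13).
Raised to α = 2.5: 0.01212 (×12); 0.00492 (×13).
Sum = 0.209411; FGT(2.5) = 0.209411 / 41 = 0.0051.

0.0051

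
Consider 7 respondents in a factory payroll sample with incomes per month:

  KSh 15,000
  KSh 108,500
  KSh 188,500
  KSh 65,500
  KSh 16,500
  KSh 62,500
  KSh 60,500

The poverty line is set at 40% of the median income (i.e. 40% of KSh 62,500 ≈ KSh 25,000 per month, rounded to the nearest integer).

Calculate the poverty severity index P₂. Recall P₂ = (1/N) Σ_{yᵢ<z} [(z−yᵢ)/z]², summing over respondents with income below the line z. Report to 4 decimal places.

0.0394

Poor units: KSh 15,000, KSh 16,500 (q = 2 of N = 7).
Gap ratios (z−y)/z: (25000−15000)/25000 = 0.4000; (25000−16500)/25000 = 0.3400.
Squared: 0.1600; 0.1156.
Sum = 0.275600; P₂ = 0.275600 / 7 = 0.0394.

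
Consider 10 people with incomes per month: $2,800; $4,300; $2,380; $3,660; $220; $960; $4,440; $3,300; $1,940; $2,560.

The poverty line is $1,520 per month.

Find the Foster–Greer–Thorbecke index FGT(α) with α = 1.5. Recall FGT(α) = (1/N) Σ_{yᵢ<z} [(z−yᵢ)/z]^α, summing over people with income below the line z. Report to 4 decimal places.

0.1015

Below z: $220, $960 (q = 2 of N = 10).
Normalized shortfalls: (1520−220)/1520 = 0.8553; (1520−960)/1520 = 0.3684.
Raised to α = 1.5: 0.79095; 0.22362.
Sum = 1.014574; FGT(1.5) = 1.014574 / 10 = 0.1015.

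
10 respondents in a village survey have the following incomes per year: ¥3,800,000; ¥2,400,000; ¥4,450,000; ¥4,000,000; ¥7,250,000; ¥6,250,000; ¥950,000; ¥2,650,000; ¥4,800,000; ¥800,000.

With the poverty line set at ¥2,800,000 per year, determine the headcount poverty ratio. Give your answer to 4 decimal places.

4 of the 10 respondents have income below ¥2,800,000.
H = 4/10 = 0.4000.

0.4000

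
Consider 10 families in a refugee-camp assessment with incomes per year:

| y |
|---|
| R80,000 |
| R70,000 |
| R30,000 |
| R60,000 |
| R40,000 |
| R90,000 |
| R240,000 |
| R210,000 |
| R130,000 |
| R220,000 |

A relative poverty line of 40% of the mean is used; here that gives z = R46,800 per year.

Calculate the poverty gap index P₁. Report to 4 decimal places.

Below the line: R30,000, R40,000 (q = 2 of N = 10).
Relative gaps: (46800−30000)/46800 = 0.3590; (46800−40000)/46800 = 0.1453.
Sum of shortfalls = 0.504274; P₁ averages over all N: 0.504274 / 10 = 0.0504.

0.0504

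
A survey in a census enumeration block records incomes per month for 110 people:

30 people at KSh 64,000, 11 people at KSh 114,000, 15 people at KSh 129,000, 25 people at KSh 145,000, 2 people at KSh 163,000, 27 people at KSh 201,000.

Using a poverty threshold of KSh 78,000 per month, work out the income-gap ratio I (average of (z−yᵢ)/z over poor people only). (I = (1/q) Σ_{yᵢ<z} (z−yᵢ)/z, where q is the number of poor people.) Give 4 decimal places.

0.1795

Poor units: 30×KSh 64,000 (q = 30 of N = 110).
Relative gaps: 0.1795 (×30); sum = 5.384615.
The income-gap ratio divides by q (the poor only): 5.384615 / 30 = 0.1795.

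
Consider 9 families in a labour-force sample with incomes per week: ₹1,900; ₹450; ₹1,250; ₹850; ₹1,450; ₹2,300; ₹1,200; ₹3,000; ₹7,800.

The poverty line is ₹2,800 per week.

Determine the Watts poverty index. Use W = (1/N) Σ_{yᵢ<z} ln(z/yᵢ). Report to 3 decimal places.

Poor units: ₹450, ₹850, ₹1,200, ₹1,250, ₹1,450, ₹1,900, ₹2,300 (q = 7 of N = 9).
ln(z/y) terms: ln(2800/450) = 1.8281; ln(2800/850) = 1.1921; ln(2800/1200) = 0.8473; ln(2800/1250) = 0.8065; ln(2800/1450) = 0.6581; ln(2800/1900) = 0.3878; ln(2800/2300) = 0.1967.
W = 5.916571 / 9 = 0.657.

0.657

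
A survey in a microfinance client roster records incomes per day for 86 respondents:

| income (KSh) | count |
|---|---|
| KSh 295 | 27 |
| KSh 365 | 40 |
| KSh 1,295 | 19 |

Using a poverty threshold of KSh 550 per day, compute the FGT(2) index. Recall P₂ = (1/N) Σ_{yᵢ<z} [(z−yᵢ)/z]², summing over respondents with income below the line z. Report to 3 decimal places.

Below z: 27×KSh 295, 40×KSh 365 (q = 67 of N = 86).
Relative gaps: (550−295)/550 = 0.4636 (×27); (550−365)/550 = 0.3364 (×40).
Squared: 0.2150 (×27); 0.1131 (×40).
Sum = 10.329504; P₂ = 10.329504 / 86 = 0.120.

0.120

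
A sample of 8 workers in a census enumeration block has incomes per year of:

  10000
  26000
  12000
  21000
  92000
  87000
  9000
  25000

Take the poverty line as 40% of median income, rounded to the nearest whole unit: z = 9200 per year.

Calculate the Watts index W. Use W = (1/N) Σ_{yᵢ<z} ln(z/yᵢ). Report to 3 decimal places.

0.003

Below the line: 9000 (q = 1 of N = 8).
Log gaps: ln(9200/9000) = 0.0220.
W = 0.021979 / 8 = 0.003.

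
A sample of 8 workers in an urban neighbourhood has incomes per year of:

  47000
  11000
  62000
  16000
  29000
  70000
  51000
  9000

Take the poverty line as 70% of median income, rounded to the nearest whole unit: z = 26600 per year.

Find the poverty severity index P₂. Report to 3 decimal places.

0.118

Incomes under z: 9000, 11000, 16000 (q = 3 of N = 8).
Normalized shortfalls: (26600−9000)/26600 = 0.6617; (26600−11000)/26600 = 0.5865; (26600−16000)/26600 = 0.3985.
Squared: 0.4378; 0.3439; 0.1588.
Sum = 0.940528; P₂ = 0.940528 / 8 = 0.118.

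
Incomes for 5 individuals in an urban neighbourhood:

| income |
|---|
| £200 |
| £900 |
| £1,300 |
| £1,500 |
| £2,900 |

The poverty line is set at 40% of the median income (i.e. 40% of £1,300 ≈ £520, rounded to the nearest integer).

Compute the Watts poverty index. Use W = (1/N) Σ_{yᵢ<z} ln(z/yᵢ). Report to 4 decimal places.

0.1911

Poor units: £200 (q = 1 of N = 5).
Log shortfalls: ln(520/200) = 0.9555.
W = 0.955511 / 5 = 0.1911.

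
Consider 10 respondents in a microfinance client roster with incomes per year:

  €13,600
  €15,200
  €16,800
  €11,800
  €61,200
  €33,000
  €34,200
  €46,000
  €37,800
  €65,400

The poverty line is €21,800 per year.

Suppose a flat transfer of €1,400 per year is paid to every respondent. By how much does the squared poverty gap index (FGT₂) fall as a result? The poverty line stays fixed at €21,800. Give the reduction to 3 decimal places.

Before: below the line — €11,800, €13,600, €15,200, €16,800; squared poverty gap index (FGT₂) = 0.04962.
After the €1,400 transfer: below the line — €13,200, €15,000, €16,600, €18,200; squared poverty gap index (FGT₂) = 0.03371.
Reduction = 0.04962 − 0.03371 = 0.016.

0.016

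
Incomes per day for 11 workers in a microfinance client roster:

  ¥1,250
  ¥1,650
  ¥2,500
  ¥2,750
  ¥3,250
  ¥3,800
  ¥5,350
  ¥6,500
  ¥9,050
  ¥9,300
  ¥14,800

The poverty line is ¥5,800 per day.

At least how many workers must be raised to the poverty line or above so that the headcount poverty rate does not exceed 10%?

Currently q = 7 of N = 11 are below the line (H = 0.636).
A headcount ratio of at most 10% allows at most ⌊0.10 × 11⌋ = 1 poor workers.
So at least 7 − 1 = 6 must be lifted.

6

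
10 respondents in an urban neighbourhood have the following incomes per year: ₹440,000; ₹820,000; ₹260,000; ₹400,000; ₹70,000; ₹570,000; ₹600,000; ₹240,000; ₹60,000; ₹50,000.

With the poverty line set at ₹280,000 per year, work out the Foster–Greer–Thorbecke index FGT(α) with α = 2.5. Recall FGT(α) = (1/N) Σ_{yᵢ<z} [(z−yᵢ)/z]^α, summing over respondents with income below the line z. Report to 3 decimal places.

0.165

Poor units: ₹50,000, ₹60,000, ₹70,000, ₹240,000, ₹260,000 (q = 5 of N = 10).
Shortfall ratios: (280000−50000)/280000 = 0.8214; (280000−60000)/280000 = 0.7857; (280000−70000)/280000 = 0.7500; (280000−240000)/280000 = 0.1429; (280000−260000)/280000 = 0.0714.
Raised to α = 2.5: 0.61154; 0.54722; 0.48714; 0.00771; 0.00136.
Sum = 1.654975; FGT(2.5) = 1.654975 / 10 = 0.165.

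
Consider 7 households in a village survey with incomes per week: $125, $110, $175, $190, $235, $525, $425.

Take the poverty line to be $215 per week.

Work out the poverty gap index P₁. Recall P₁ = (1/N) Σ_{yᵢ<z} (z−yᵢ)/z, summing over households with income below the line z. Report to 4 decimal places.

0.1728

Below z: $110, $125, $175, $190 (q = 4 of N = 7).
Normalized shortfalls: (215−110)/215 = 0.4884; (215−125)/215 = 0.4186; (215−175)/215 = 0.1860; (215−190)/215 = 0.1163.
Sum of shortfalls = 1.209302; P₁ averages over all N: 1.209302 / 7 = 0.1728.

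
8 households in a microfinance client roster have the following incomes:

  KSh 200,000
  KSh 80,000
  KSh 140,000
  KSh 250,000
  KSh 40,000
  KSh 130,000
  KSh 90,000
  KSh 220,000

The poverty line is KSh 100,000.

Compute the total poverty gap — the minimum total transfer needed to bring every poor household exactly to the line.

KSh 90,000

Poor units: KSh 40,000, KSh 80,000, KSh 90,000 (q = 3 of N = 8).
Individual gaps: 100000−40000 = 60000; 100000−80000 = 20000; 100000−90000 = 10000.
Aggregate gap = KSh 90,000.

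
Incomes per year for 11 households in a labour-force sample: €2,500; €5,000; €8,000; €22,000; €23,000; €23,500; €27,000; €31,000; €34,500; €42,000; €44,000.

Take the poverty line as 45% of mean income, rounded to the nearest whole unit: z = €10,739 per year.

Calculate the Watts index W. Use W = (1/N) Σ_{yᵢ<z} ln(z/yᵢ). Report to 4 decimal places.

Below z: €2,500, €5,000, €8,000 (q = 3 of N = 11).
Log shortfalls: ln(10739/2500) = 1.4576; ln(10739/5000) = 0.7644; ln(10739/8000) = 0.2944.
W = 2.516476 / 11 = 0.2288.

0.2288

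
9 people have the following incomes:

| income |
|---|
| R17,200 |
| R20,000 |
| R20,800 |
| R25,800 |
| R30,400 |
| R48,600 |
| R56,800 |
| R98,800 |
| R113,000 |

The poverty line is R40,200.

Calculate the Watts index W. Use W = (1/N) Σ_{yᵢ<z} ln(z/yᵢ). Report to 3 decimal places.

0.325

Incomes under z: R17,200, R20,000, R20,800, R25,800, R30,400 (q = 5 of N = 9).
Log shortfalls: ln(40200/17200) = 0.8490; ln(40200/20000) = 0.6981; ln(40200/20800) = 0.6589; ln(40200/25800) = 0.4435; ln(40200/30400) = 0.2794.
W = 2.928923 / 9 = 0.325.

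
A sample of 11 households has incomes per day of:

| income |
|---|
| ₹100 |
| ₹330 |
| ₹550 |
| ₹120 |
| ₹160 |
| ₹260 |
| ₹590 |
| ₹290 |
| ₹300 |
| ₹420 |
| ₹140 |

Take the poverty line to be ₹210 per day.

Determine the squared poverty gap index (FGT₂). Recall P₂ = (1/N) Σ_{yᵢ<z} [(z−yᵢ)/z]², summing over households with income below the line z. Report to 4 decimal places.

0.0569

Poor units: ₹100, ₹120, ₹140, ₹160 (q = 4 of N = 11).
Gap ratios (z−y)/z: (210−100)/210 = 0.5238; (210−120)/210 = 0.4286; (210−140)/210 = 0.3333; (210−160)/210 = 0.2381.
Squared: 0.2744; 0.1837; 0.1111; 0.0567.
Sum = 0.625850; P₂ = 0.625850 / 11 = 0.0569.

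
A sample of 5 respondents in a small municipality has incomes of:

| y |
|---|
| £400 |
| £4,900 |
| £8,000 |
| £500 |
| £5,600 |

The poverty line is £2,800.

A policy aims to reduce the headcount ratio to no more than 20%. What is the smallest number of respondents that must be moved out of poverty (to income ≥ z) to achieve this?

Currently q = 2 of N = 5 are below the line (H = 0.400).
A headcount ratio of at most 20% allows at most ⌊0.20 × 5⌋ = 1 poor respondents.
So at least 2 − 1 = 1 must be lifted.

1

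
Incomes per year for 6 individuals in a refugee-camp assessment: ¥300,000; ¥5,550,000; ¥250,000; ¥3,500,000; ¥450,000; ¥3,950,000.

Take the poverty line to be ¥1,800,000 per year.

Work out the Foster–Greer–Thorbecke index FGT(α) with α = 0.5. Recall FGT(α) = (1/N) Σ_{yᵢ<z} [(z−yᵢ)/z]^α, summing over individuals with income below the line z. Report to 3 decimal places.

0.451

Poor units: ¥250,000, ¥300,000, ¥450,000 (q = 3 of N = 6).
Normalized shortfalls: (1800000−250000)/1800000 = 0.8611; (1800000−300000)/1800000 = 0.8333; (1800000−450000)/1800000 = 0.7500.
Raised to α = 0.5: 0.92796; 0.91287; 0.86603.
Sum = 2.706857; FGT(0.5) = 2.706857 / 6 = 0.451.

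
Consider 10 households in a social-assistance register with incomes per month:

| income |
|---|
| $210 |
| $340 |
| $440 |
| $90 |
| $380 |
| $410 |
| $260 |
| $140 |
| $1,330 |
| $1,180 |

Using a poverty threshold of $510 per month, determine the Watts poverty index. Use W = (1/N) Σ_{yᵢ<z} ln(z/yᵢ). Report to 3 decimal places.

Incomes under z: $90, $140, $210, $260, $340, $380, $410, $440 (q = 8 of N = 10).
Log gaps: ln(510/90) = 1.7346; ln(510/140) = 1.2928; ln(510/210) = 0.8873; ln(510/260) = 0.6737; ln(510/340) = 0.4055; ln(510/380) = 0.2942; ln(510/410) = 0.2183; ln(510/440) = 0.1476.
W = 5.653996 / 10 = 0.565.

0.565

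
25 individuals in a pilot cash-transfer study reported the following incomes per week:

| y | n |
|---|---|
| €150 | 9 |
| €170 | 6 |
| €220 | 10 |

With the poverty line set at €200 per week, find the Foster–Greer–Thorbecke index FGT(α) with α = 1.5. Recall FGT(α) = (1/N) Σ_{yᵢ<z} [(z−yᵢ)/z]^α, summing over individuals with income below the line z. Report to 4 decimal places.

Incomes under z: 9×€150, 6×€170 (q = 15 of N = 25).
Normalized shortfalls: (200−150)/200 = 0.2500 (×9); (200−170)/200 = 0.1500 (×6).
Raised to α = 1.5: 0.12500 (×9); 0.05809 (×6).
Sum = 1.473569; FGT(1.5) = 1.473569 / 25 = 0.0589.

0.0589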